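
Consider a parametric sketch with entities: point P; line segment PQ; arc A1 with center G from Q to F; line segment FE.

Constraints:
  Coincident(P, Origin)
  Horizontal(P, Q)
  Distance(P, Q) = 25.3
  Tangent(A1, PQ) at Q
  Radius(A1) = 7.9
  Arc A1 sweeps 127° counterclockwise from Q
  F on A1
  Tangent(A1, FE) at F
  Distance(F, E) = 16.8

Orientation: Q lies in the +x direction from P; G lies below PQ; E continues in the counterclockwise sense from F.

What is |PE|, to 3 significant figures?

39.1

P is at the origin; P and Q share the same y with |PQ| = 25.3 and Q on the +x side, so Q = (25.3, 0.00). Tangency of A1 to PQ means the radius GQ is perpendicular to PQ, so G = Q + (0, -7.9) = (25.3, -7.90). On A1, Q sits at bearing 90° from G; a 127° counterclockwise sweep puts F at bearing 217°, so F = G + 7.9·(cos 217°, sin 217°) = (19.0, -12.7). The tangent condition forces GF to be normal to FE, so FE runs along (−sin 217°, cos 217°); with |FE| = 16.8, E = (29.1, -26.1). Then |PE| = |E − P| = 39.1.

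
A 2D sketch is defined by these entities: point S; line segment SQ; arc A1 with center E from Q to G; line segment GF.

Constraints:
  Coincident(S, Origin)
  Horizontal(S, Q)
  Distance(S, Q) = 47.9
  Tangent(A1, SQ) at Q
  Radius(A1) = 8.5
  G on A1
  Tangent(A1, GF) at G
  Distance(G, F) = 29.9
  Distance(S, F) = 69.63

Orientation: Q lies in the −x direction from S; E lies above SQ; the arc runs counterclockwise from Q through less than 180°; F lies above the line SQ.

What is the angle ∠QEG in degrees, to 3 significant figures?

126°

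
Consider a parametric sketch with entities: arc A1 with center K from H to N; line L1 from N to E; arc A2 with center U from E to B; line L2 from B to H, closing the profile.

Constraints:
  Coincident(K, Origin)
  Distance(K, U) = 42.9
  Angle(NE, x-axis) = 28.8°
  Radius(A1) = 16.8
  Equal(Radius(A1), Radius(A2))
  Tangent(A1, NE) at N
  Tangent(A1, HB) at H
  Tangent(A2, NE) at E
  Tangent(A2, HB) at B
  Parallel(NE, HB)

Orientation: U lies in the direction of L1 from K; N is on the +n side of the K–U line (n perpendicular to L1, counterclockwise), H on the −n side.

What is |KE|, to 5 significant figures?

46.072

The slot axis is L1's direction at 28.8°, so u = (cos 28.8°, sin 28.8°) = (0.87631, 0.48175) and n = (−sin 28.8°, cos 28.8°) = (-0.48175, 0.87631). K is at the origin and U lies 42.9 along u from K, so U = 42.9·u = (37.594, 20.667). Tangency of A1 to both parallel lines with radius 16.8 puts N and H at K ± 16.8·n: N = (-8.0935, 14.722), H = (8.0935, -14.722). Equal radii place E and B the same way about U: E = U + 16.8·n = (29.500, 35.389), B = U − 16.8·n = (45.687, 5.9453). Then |KE| = |E − K| = 46.072.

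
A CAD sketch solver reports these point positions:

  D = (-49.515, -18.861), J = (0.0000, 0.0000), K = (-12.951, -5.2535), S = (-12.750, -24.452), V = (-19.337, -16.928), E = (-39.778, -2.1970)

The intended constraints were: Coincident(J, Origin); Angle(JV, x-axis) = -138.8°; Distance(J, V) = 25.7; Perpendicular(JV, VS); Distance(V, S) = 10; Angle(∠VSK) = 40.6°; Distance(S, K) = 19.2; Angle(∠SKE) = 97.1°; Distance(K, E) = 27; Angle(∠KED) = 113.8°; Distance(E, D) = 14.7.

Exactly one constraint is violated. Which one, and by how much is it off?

Distance(E, D) = 14.7 — off by 4.60.

J = (0.00, 0.00) ✓; JV at -138.8° ✓; |JV| = 25.70 ✓; ∠(JV, VS) = 90.00° ✓; |VS| = 10.00 ✓; ∠VSK = 40.60° ✓; |SK| = 19.20 ✓; ∠SKE = 97.10° ✓; |KE| = 27.00 ✓; ∠KED = 113.8° ✓; |ED| = 19.30 ✗.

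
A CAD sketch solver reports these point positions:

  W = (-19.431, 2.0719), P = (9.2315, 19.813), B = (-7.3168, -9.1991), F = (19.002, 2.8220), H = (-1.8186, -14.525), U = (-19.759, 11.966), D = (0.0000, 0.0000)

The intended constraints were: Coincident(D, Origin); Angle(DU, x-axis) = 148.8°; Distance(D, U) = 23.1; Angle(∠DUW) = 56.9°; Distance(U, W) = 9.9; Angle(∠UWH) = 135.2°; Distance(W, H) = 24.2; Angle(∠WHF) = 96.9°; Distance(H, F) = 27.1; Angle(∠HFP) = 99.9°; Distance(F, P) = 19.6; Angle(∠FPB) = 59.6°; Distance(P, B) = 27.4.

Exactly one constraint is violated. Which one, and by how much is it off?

Distance(P, B) = 27.4 — off by 6.00.

D = (0.00, 0.00) ✓; DU at 148.8° ✓; |DU| = 23.10 ✓; ∠DUW = 56.90° ✓; |UW| = 9.900 ✓; ∠UWH = 135.2° ✓; |WH| = 24.20 ✓; ∠WHF = 96.90° ✓; |HF| = 27.10 ✓; ∠HFP = 99.90° ✓; |FP| = 19.60 ✓; ∠FPB = 59.60° ✓; |PB| = 33.40 ✗.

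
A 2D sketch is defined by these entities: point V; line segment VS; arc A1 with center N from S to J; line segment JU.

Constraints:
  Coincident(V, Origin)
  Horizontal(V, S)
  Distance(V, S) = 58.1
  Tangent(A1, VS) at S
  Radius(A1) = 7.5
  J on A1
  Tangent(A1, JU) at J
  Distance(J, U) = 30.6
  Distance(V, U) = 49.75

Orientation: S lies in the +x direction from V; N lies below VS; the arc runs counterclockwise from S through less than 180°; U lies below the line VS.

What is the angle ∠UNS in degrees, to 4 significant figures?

140.8°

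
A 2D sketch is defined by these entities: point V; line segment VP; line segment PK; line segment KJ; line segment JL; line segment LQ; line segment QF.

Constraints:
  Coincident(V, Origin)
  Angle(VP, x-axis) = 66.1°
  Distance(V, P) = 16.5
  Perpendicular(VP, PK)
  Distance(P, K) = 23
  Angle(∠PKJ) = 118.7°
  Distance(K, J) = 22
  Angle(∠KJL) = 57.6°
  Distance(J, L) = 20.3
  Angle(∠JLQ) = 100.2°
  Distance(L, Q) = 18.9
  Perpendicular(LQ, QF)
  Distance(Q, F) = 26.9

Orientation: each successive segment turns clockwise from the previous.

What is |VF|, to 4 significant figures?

43.01

∠JLQ = 100.2° gives LQ at 72.60° from the x-axis; with |LQ| = 18.9, Q = (17.22, 11.28). LQ is perpendicular to QF, so QF runs at -17.40°; with |QF| = 26.9, F = (42.88, 3.240). Then |VF| = |F − V| = 43.01.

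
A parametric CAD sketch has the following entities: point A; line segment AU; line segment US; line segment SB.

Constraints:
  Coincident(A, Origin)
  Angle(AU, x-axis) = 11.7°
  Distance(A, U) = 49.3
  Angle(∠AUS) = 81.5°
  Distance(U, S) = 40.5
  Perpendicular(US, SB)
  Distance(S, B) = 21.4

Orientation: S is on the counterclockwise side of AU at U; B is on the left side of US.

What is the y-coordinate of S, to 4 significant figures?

48.01

A is at the origin; AU runs at 11.7° with length 49.3, so U = 49.3·(cos 11.7°, sin 11.7°) = (48.28, 9.997). ∠AUS = 81.5°, so US runs at 11.7° + (180° − 81.5°) = 110.2° from the x-axis; with |US| = 40.5, S = U + 40.5·(cos 110.2°, sin 110.2°) = (34.29, 48.01). So S.y = 48.01.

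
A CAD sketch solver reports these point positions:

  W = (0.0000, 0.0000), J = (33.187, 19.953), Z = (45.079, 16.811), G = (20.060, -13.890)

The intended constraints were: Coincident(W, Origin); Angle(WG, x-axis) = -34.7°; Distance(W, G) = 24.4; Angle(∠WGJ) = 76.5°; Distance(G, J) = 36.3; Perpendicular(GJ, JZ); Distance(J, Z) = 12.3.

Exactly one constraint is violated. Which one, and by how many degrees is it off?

Perpendicular(GJ, JZ) — off by 6.40°.

W = (0.00, 0.00) ✓; WG at -34.70° ✓; |WG| = 24.40 ✓; ∠WGJ = 76.50° ✓; |GJ| = 36.30 ✓; ∠(GJ, JZ) = 83.60° ✗; |JZ| = 12.30 ✓.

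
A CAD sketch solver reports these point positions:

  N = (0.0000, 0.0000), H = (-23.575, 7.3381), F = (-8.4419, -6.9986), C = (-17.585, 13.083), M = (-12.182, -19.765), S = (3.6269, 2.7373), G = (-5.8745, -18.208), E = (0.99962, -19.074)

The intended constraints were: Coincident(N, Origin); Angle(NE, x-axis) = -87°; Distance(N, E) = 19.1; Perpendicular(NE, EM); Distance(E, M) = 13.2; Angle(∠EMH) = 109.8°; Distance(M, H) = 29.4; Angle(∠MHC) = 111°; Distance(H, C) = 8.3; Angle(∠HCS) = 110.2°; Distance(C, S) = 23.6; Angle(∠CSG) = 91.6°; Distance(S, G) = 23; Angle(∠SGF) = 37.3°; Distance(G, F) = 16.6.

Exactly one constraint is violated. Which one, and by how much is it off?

Distance(G, F) = 16.6 — off by 5.10.

N = (0.00, 0.00) ✓; NE at -87.00° ✓; |NE| = 19.10 ✓; ∠(NE, EM) = 90.00° ✓; |EM| = 13.20 ✓; ∠EMH = 109.8° ✓; |MH| = 29.40 ✓; ∠MHC = 111.0° ✓; |HC| = 8.300 ✓; ∠HCS = 110.2° ✓; |CS| = 23.60 ✓; ∠CSG = 91.60° ✓; |SG| = 23.00 ✓; ∠SGF = 37.30° ✓; |GF| = 11.50 ✗.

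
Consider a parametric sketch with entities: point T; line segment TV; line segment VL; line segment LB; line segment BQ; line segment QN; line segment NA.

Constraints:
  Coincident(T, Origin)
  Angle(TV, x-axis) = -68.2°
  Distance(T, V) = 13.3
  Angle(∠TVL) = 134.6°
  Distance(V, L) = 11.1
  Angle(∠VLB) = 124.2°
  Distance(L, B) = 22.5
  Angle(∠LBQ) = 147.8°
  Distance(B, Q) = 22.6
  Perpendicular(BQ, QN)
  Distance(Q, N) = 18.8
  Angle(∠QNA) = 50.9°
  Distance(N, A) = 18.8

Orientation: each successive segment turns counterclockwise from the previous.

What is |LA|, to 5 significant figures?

27.516

BQ is perpendicular to QN, so QN runs at 155.20°; with |QN| = 18.8, N = (26.455, 24.006). ∠QNA = 50.9° gives NA at -75.700° from the x-axis; with |NA| = 18.8, A = (31.099, 5.7881). Then |LA| = |A − L| = 27.516.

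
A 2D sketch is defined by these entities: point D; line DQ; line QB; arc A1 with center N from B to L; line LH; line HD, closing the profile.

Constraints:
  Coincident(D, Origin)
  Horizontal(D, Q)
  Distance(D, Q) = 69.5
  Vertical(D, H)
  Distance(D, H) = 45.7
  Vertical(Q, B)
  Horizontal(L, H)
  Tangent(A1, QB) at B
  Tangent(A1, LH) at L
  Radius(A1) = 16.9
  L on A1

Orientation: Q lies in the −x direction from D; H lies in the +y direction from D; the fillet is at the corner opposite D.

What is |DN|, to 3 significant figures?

60.0

D is at the origin; DQ is horizontal with |DQ| = 69.5 and Q on the −x side, so Q = (-69.5, 0.00). DH is vertical with |DH| = 45.7 and H on the +y side, so H = (0.00, 45.7). The virtual corner opposite D is at (-69.5, 45.7). Tangency of A1 to QB means the radius NB is perpendicular to QB and since A1 is tangent to LH there, NL ⟂ LH, with radius 16.9, so the center N sits 16.9 in from both sides at N = (-52.6, 28.8). Then |DN| = |N − D| = 60.0.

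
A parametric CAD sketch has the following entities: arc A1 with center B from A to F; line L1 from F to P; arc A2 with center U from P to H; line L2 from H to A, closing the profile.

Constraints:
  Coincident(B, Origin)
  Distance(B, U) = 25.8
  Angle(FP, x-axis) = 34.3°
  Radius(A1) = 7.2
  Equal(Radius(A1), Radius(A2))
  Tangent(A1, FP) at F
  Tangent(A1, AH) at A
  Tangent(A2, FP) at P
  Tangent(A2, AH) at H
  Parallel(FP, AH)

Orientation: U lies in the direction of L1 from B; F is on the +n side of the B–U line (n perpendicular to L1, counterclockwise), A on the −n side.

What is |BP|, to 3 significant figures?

26.8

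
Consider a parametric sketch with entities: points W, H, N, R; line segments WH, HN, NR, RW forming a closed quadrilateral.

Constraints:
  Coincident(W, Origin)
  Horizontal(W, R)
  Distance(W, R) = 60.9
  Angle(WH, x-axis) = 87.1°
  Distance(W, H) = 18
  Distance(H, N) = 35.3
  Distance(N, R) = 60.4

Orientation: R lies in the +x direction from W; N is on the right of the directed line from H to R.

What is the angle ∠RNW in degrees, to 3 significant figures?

83.3°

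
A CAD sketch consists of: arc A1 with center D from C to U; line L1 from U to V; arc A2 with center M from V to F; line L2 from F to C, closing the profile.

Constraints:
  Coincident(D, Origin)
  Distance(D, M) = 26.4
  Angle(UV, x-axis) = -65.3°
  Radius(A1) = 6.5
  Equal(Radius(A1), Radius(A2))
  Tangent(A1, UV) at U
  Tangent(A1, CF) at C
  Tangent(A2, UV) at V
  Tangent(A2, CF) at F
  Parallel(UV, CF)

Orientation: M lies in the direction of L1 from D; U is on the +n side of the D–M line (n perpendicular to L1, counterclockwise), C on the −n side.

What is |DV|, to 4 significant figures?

27.19

The slot axis is L1's direction at -65.3°, so u = (cos -65.3°, sin -65.3°) = (0.4179, -0.9085) and n = (−sin -65.3°, cos -65.3°) = (0.9085, 0.4179). D is at the origin and M lies 26.4 along u from D, so M = 26.4·u = (11.03, -23.98). Tangency of A1 to both parallel lines with radius 6.5 puts U and C at D ± 6.5·n: U = (5.905, 2.716), C = (-5.905, -2.716). Equal radii place V and F the same way about M: V = M + 6.5·n = (16.94, -21.27), F = M − 6.5·n = (5.126, -26.70). Then |DV| = |V − D| = 27.19.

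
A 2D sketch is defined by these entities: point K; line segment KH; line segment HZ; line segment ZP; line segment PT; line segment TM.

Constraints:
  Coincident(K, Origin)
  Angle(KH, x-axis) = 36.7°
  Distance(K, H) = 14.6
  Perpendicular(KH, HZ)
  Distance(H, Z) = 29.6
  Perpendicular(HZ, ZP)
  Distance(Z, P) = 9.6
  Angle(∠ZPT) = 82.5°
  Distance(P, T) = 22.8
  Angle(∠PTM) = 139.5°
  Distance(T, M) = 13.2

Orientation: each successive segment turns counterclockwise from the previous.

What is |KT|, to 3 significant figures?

10.6

K is at the origin; KH runs at 36.7° with length 14.6, so H = (11.7, 8.73). The perpendicularity gives HZ at right angles to KH, so HZ runs at 127°; with |HZ| = 29.6, Z = (-5.98, 32.5). HZ is perpendicular to ZP, so ZP runs at -143°; with |ZP| = 9.6, P = (-13.7, 26.7). ∠ZPT = 82.5° gives PT at -45.8° from the x-axis; with |PT| = 22.8, T = (2.21, 10.4). Then |KT| = |T − K| = 10.6.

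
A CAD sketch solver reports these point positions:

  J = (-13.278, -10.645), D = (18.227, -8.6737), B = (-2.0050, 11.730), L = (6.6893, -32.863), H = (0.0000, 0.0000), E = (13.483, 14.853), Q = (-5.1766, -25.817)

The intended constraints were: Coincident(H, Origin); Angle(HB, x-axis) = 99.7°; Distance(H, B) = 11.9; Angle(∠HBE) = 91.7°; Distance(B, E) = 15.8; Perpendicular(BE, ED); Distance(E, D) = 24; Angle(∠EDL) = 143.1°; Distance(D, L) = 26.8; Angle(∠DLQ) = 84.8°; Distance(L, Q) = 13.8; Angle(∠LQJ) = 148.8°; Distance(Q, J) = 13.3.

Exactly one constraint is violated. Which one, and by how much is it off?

Distance(Q, J) = 13.3 — off by 3.90.

H = (0.00, 0.00) ✓; HB at 99.70° ✓; |HB| = 11.90 ✓; ∠HBE = 91.70° ✓; |BE| = 15.80 ✓; ∠(BE, ED) = 90.00° ✓; |ED| = 24.00 ✓; ∠EDL = 143.1° ✓; |DL| = 26.80 ✓; ∠DLQ = 84.80° ✓; |LQ| = 13.80 ✓; ∠LQJ = 148.8° ✓; |QJ| = 17.20 ✗.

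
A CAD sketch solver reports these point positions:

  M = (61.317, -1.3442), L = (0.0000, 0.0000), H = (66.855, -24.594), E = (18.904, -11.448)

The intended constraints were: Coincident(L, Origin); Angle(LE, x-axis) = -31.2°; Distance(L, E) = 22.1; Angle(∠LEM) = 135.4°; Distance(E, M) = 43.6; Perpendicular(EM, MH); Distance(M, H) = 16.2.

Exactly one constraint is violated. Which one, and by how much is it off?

Distance(M, H) = 16.2 — off by 7.70.

L = (0.00, 0.00) ✓; LE at -31.20° ✓; |LE| = 22.10 ✓; ∠LEM = 135.4° ✓; |EM| = 43.60 ✓; ∠(EM, MH) = 90.00° ✓; |MH| = 23.90 ✗.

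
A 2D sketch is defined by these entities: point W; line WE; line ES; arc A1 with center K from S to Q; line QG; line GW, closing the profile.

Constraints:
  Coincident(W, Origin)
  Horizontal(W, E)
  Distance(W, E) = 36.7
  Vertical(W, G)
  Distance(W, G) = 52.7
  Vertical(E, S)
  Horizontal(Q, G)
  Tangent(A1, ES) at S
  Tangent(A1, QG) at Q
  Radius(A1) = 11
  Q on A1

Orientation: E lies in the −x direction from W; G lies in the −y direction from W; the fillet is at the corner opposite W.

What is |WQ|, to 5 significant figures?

58.633

W is at the origin; W and E share the same y with |WE| = 36.7 and E on the −x side, so E = (-36.700, 0.0000). WG is vertical with |WG| = 52.7 and G on the −y side, so G = (0.0000, -52.700). The virtual corner opposite W is at (-36.700, -52.700). A1 meets ES tangentially, so KS is at right angles to ES and A1 meets QG tangentially, so KQ is at right angles to QG, with radius 11.0, so the center K sits 11.0 in from both sides at K = (-25.700, -41.700). That places the tangent points at S = (-36.700, -41.700) on ES and Q = (-25.700, -52.700) on QG. Then |WQ| = |Q − W| = 58.633.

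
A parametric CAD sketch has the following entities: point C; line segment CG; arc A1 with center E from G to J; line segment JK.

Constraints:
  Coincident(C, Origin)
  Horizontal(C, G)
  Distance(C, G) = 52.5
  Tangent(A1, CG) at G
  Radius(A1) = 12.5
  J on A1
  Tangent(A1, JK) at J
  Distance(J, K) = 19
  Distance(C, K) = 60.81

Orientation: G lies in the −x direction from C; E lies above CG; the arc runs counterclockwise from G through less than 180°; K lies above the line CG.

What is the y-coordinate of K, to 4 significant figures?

35.07

C is at the origin; CG is horizontal with |CG| = 52.5 and G on the −x side, so G = (-52.50, 0.000). Tangency of A1 to CG means the radius EG is perpendicular to CG, so E = G + (0, 12.5) = (-52.50, 12.50). Since EJ ⟂ JK (tangency), |EK| = √(12.5² + 19.0²) = 22.74 regardless of where J sits on A1. So K lies on both circle(C, 60.81) and circle(E, 22.74); the above-CG intersection is K = (-49.68, 35.07). J is the foot of the tangent from K: J = (-41.29, 18.02).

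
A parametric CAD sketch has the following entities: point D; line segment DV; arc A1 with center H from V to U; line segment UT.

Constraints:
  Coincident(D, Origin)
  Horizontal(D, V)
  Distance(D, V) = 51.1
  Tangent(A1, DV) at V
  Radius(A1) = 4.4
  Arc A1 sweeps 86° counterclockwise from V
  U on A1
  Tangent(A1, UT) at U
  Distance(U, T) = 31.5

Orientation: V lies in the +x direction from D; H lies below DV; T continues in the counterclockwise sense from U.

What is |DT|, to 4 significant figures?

56.95

On A1, V sits at bearing 90° from H; an 86° counterclockwise sweep puts U at bearing 176°, so U = H + 4.4·(cos 176°, sin 176°) = (46.71, -4.093). Since A1 is tangent to UT there, HU ⟂ UT, so UT runs along (−sin 176°, cos 176°); with |UT| = 31.5, T = (44.51, -35.52). Then |DT| = |T − D| = 56.95.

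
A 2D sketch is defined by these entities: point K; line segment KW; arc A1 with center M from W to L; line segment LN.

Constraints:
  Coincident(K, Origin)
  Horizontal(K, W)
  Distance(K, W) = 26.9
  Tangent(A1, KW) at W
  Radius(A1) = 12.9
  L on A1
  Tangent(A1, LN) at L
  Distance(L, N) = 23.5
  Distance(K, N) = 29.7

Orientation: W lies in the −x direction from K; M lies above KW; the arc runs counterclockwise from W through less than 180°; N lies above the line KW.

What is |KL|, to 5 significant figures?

16.944

Checks: |ML| = 12.90 ✓; ∠(ML, LN) = 90.00° ✓; |LN| = 23.50 ✓; |KN| = 29.70 ✓.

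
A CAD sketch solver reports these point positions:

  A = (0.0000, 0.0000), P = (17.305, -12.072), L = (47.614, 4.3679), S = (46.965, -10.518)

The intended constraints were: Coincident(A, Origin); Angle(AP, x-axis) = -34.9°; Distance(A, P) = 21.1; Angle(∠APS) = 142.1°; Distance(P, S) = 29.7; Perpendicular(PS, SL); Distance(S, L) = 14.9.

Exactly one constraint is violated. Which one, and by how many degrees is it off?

Perpendicular(PS, SL) — off by 5.50°.

A = (0.00, 0.00) ✓; AP at -34.90° ✓; |AP| = 21.10 ✓; ∠APS = 142.1° ✓; |PS| = 29.70 ✓; ∠(PS, SL) = 84.50° ✗; |SL| = 14.90 ✓.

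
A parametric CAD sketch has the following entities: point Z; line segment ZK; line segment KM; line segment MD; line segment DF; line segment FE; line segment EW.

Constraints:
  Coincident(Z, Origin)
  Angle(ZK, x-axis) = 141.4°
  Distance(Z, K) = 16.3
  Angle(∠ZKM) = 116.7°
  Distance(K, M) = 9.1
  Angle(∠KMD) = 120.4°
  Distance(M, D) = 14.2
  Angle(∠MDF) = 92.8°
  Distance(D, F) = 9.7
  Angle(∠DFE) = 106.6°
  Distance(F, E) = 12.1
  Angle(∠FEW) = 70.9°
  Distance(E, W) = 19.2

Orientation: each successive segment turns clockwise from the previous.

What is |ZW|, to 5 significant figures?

27.049

Z is at the origin; ZK runs at 141.4° with length 16.3, so K = (-12.739, 10.169). ∠ZKM = 116.7° gives KM at 78.100° from the x-axis; with |KM| = 9.1, M = (-10.862, 19.074). ∠KMD = 120.4° gives MD at 18.500° from the x-axis; with |MD| = 14.2, D = (2.6039, 23.579). ∠MDF = 92.8° gives DF at -68.700° from the x-axis; with |DF| = 9.7, F = (6.1274, 14.542). ∠DFE = 106.6° gives FE at -142.10° from the x-axis; with |FE| = 12.1, E = (-3.4205, 7.1091). ∠FEW = 70.9° gives EW at 108.80° from the x-axis; with |EW| = 19.2, W = (-9.6080, 25.285). Then |ZW| = |W − Z| = 27.049.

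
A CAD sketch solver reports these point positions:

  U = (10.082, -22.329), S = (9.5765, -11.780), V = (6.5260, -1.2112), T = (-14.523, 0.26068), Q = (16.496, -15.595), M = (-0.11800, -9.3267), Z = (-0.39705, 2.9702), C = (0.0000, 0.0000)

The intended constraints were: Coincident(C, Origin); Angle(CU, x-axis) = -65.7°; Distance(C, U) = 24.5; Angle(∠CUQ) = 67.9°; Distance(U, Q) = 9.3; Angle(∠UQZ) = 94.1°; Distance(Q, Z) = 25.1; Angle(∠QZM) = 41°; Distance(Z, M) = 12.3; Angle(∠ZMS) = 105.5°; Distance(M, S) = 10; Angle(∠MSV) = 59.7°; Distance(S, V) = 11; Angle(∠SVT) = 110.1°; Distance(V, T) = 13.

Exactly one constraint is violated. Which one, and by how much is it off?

Distance(V, T) = 13 — off by 8.10.

C = (0.00, 0.00) ✓; CU at -65.70° ✓; |CU| = 24.50 ✓; ∠CUQ = 67.91° ✓; |UQ| = 9.300 ✓; ∠UQZ = 94.09° ✓; |QZ| = 25.10 ✓; ∠QZM = 41.00° ✓; |ZM| = 12.30 ✓; ∠ZMS = 105.5° ✓; |MS| = 10.00 ✓; ∠MSV = 59.70° ✓; |SV| = 11.00 ✓; ∠SVT = 110.1° ✓; |VT| = 21.10 ✗.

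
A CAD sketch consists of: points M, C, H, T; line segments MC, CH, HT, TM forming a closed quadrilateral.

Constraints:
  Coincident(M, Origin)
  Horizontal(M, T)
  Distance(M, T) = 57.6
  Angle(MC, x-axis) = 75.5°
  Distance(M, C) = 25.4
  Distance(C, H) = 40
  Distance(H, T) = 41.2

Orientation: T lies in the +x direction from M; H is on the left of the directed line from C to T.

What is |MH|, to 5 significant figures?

58.478

Checks: M.y = 0.00, T.y = 0.00 ✓; |CH| = 40.00 ✓; |HT| = 41.20 ✓.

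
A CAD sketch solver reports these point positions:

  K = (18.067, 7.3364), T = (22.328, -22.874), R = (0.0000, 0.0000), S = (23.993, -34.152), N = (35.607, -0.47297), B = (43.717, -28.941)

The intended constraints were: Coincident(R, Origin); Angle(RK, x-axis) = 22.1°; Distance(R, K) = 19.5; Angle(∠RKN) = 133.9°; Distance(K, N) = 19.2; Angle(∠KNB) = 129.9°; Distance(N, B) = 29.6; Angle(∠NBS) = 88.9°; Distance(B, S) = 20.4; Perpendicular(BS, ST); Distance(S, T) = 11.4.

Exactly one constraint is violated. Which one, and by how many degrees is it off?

Perpendicular(BS, ST) — off by 6.40°.

R = (0.00, 0.00) ✓; RK at 22.10° ✓; |RK| = 19.50 ✓; ∠RKN = 133.9° ✓; |KN| = 19.20 ✓; ∠KNB = 129.9° ✓; |NB| = 29.60 ✓; ∠NBS = 88.90° ✓; |BS| = 20.40 ✓; ∠(BS, ST) = 96.40° ✗; |ST| = 11.40 ✓.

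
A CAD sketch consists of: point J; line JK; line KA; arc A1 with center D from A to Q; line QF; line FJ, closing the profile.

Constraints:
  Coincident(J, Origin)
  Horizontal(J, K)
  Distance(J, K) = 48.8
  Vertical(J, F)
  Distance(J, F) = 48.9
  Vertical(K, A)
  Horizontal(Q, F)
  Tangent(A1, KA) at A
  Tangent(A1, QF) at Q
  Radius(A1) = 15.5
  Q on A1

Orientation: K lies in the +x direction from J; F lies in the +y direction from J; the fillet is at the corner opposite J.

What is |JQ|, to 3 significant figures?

59.2

J is at the origin; JK is horizontal with |JK| = 48.8 and K on the +x side, so K = (48.8, 0.00). J and F share the same x with |JF| = 48.9 and F on the +y side, so F = (0.00, 48.9). The virtual corner opposite J is at (48.8, 48.9). Tangency of A1 to KA means the radius DA is perpendicular to KA and tangency of A1 to QF means the radius DQ is perpendicular to QF, with radius 15.5, so the center D sits 15.5 in from both sides at D = (33.3, 33.4). That places the tangent points at A = (48.8, 33.4) on KA and Q = (33.3, 48.9) on QF. Then |JQ| = |Q − J| = 59.2.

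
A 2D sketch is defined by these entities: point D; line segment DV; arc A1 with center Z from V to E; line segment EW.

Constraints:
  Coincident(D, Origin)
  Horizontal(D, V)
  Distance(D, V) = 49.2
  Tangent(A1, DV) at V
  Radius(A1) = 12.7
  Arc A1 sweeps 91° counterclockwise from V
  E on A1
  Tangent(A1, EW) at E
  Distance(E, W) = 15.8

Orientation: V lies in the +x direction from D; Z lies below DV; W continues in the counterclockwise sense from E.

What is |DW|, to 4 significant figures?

46.66

D is at the origin; DV is horizontal with |DV| = 49.2 and V on the +x side, so V = (49.20, 0.000). Since A1 is tangent to DV there, ZV ⟂ DV, so Z = V + (0, -12.7) = (49.20, -12.70). On A1, V sits at bearing 90° from Z; a 91° counterclockwise sweep puts E at bearing 181°, so E = Z + 12.7·(cos 181°, sin 181°) = (36.50, -12.92). Since A1 is tangent to EW there, ZE ⟂ EW, so EW runs along (−sin 181°, cos 181°); with |EW| = 15.8, W = (36.78, -28.72). Then |DW| = |W − D| = 46.66.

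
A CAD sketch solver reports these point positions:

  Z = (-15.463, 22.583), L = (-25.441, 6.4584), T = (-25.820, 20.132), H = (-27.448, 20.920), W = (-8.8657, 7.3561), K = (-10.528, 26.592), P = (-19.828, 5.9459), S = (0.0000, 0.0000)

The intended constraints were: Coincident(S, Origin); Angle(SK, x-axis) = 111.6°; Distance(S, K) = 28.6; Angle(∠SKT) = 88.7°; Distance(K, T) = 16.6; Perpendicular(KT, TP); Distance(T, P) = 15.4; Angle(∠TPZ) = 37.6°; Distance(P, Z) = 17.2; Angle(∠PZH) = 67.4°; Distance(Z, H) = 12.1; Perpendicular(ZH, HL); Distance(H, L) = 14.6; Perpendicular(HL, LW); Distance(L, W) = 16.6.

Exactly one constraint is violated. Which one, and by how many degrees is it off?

Perpendicular(HL, LW) — off by 4.80°.

S = (0.00, 0.00) ✓; SK at 111.6° ✓; |SK| = 28.60 ✓; ∠SKT = 88.70° ✓; |KT| = 16.60 ✓; ∠(KT, TP) = 90.00° ✓; |TP| = 15.40 ✓; ∠TPZ = 37.60° ✓; |PZ| = 17.20 ✓; ∠PZH = 67.40° ✓; |ZH| = 12.10 ✓; ∠(ZH, HL) = 90.00° ✓; |HL| = 14.60 ✓; ∠(HL, LW) = 85.20° ✗; |LW| = 16.60 ✓.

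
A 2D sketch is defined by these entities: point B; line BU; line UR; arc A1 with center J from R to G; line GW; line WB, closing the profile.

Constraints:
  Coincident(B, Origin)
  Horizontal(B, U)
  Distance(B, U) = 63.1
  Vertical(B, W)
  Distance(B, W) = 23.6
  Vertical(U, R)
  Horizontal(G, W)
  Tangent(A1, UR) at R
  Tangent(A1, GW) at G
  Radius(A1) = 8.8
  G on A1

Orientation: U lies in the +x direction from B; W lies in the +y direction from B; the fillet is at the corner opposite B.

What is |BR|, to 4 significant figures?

64.81

B is at the origin; B and U share the same y with |BU| = 63.1 and U on the +x side, so U = (63.10, 0.000). BW is vertical with |BW| = 23.6 and W on the +y side, so W = (0.000, 23.60). The virtual corner opposite B is at (63.10, 23.60). Tangency of A1 to UR means the radius JR is perpendicular to UR and tangency of A1 to GW means the radius JG is perpendicular to GW, with radius 8.8, so the center J sits 8.8 in from both sides at J = (54.30, 14.80). That places the tangent points at R = (63.10, 14.80) on UR and G = (54.30, 23.60) on GW. Then |BR| = |R − B| = 64.81.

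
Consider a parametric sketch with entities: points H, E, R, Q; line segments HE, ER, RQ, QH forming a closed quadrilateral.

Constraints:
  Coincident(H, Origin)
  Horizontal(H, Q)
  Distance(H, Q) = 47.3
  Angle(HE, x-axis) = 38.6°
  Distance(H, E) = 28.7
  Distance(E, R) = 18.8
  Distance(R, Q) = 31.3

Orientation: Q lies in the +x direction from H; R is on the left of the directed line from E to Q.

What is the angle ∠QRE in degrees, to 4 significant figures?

70.44°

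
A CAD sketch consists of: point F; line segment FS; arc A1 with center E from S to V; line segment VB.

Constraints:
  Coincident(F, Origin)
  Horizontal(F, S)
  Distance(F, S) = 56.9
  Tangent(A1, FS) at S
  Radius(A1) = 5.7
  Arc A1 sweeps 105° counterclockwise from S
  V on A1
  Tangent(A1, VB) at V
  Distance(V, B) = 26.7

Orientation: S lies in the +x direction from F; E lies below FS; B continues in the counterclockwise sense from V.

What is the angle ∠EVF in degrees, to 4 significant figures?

157.1°

Since A1 is tangent to FS there, ES ⟂ FS, so E = S + (0, -5.7) = (56.90, -5.700). On A1, S sits at bearing 90° from E; a 105° counterclockwise sweep puts V at bearing 195°, so V = E + 5.7·(cos 195°, sin 195°) = (51.39, -7.175). Then cos ∠EVF = VE·VF / (|VE||VF|), giving 157.1°.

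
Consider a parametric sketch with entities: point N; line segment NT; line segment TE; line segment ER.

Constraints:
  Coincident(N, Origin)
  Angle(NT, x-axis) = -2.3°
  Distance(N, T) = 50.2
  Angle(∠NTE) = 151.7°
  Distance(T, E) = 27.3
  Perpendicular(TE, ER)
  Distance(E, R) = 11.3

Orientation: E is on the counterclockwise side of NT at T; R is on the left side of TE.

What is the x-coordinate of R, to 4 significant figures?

69.74

N is at the origin; NT runs at -2.3° with length 50.2, so T = 50.2·(cos -2.3°, sin -2.3°) = (50.16, -2.015). ∠NTE = 151.7°, so TE runs at -2.3° + (180° − 151.7°) = 26.00° from the x-axis; with |TE| = 27.3, E = T + 27.3·(cos 26.00°, sin 26.00°) = (74.70, 9.953). TE ⟂ ER; with |ER| = 11.3 on the left of TE, R = E + 11.3·(-0.4384, 0.8988) = (69.74, 20.11). So R.x = 69.74.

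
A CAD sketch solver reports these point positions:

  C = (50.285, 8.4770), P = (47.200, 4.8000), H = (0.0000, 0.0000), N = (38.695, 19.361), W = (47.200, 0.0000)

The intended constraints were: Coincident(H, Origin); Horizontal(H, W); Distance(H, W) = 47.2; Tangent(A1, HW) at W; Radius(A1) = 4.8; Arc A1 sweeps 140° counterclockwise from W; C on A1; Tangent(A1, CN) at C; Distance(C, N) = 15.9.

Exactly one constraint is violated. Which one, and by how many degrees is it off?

Tangent(A1, CN) at C — off by 3.20°.

H = (0.00, 0.00) ✓; H.y = 0.00, W.y = 0.00 ✓; |HW| = 47.20 ✓; ∠(PW, WH) = 90.00° ✓; |PW| = 4.800 ✓; bearing(P→C) − bearing(P→W) = 140.0° ✓; |PC| = 4.800 ✓; ∠(PC, CN) = 93.20° ✗; |CN| = 15.90 ✓.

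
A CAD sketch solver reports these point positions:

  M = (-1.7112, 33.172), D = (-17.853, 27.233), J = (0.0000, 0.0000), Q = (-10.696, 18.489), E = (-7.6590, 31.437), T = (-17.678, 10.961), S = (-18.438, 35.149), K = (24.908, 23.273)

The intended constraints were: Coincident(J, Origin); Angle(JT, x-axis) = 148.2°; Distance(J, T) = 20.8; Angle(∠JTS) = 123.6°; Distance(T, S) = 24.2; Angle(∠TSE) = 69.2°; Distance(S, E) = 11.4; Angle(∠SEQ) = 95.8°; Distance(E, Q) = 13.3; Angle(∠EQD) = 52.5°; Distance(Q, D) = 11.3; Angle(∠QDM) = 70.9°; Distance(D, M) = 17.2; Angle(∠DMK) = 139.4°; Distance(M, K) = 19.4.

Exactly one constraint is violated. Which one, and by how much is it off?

Distance(M, K) = 19.4 — off by 9.00.

J = (0.00, 0.00) ✓; JT at 148.2° ✓; |JT| = 20.80 ✓; ∠JTS = 123.6° ✓; |TS| = 24.20 ✓; ∠TSE = 69.20° ✓; |SE| = 11.40 ✓; ∠SEQ = 95.80° ✓; |EQ| = 13.30 ✓; ∠EQD = 52.50° ✓; |QD| = 11.30 ✓; ∠QDM = 70.90° ✓; |DM| = 17.20 ✓; ∠DMK = 139.4° ✓; |MK| = 28.40 ✗.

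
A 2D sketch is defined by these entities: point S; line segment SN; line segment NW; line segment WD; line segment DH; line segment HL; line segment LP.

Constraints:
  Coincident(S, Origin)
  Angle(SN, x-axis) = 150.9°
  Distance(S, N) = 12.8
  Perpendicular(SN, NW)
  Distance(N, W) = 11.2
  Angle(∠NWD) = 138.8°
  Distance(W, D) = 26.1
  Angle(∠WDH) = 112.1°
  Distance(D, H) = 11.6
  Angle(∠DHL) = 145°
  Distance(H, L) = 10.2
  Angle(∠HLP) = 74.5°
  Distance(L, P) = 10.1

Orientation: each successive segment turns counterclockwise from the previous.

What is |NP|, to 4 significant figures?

29.01

S is at the origin; SN runs at 150.9° with length 12.8, so N = (-11.18, 6.225). SN is perpendicular to NW, so NW runs at -119.1°; with |NW| = 11.2, W = (-16.63, -3.561). ∠NWD = 138.8° gives WD at -77.90° from the x-axis; with |WD| = 26.1, D = (-11.16, -29.08). ∠WDH = 112.1° gives DH at -10.00° from the x-axis; with |DH| = 11.6, H = (0.2636, -31.10). ∠DHL = 145.0° gives HL at 25.00° from the x-axis; with |HL| = 10.2, L = (9.508, -26.78). ∠HLP = 74.5° gives LP at 130.5° from the x-axis; with |LP| = 10.1, P = (2.948, -19.10). Then |NP| = |P − N| = 29.01.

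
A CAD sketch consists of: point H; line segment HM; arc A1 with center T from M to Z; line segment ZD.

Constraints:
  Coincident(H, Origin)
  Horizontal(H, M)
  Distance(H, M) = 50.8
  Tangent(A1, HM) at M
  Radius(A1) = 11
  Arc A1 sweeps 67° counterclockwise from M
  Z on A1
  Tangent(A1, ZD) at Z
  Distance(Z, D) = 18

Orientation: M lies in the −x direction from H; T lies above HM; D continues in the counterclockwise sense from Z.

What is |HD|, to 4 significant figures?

40.91

H is at the origin; H and M share the same y with |HM| = 50.8 and M on the −x side, so M = (-50.80, 0.000). A1 meets HM tangentially, so TM is at right angles to HM, so T = M + (0, 11) = (-50.80, 11.00). On A1, M sits at bearing -90° from T; a 67° counterclockwise sweep puts Z at bearing -23°, so Z = T + 11.0·(cos -23°, sin -23°) = (-40.67, 6.702). Since A1 is tangent to ZD there, TZ ⟂ ZD, so ZD runs along (−sin -23°, cos -23°); with |ZD| = 18.0, D = (-33.64, 23.27). Then |HD| = |D − H| = 40.91.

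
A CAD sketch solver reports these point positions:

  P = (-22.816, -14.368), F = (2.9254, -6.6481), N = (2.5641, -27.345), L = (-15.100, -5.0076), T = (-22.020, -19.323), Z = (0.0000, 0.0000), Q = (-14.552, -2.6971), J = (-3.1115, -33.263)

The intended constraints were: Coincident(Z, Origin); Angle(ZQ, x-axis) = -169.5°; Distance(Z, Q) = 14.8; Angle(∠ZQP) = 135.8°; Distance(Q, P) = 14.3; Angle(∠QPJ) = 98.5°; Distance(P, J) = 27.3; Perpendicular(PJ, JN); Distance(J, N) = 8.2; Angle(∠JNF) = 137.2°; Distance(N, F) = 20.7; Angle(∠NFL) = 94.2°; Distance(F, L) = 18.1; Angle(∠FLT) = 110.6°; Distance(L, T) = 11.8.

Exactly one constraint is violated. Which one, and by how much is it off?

Distance(L, T) = 11.8 — off by 4.10.

Z = (0.00, 0.00) ✓; ZQ at -169.5° ✓; |ZQ| = 14.80 ✓; ∠ZQP = 135.8° ✓; |QP| = 14.30 ✓; ∠QPJ = 98.50° ✓; |PJ| = 27.30 ✓; ∠(PJ, JN) = 90.00° ✓; |JN| = 8.200 ✓; ∠JNF = 137.2° ✓; |NF| = 20.70 ✓; ∠NFL = 94.20° ✓; |FL| = 18.10 ✓; ∠FLT = 110.6° ✓; |LT| = 15.90 ✗.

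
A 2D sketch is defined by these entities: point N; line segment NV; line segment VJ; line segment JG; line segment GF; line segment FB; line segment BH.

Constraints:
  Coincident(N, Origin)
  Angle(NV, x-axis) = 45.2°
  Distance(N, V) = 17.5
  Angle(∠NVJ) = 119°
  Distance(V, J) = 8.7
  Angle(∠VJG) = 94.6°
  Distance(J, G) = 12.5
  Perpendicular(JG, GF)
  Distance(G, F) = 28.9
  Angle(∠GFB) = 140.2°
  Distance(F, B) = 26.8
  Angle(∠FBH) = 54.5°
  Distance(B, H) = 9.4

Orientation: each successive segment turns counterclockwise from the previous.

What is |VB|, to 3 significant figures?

41.0

The perpendicularity gives GF at right angles to JG, so GF runs at -78.4°; with |GF| = 28.9, F = (3.47, -10.1). ∠GFB = 140.2° gives FB at -38.6° from the x-axis; with |FB| = 26.8, B = (24.4, -26.8). Then |VB| = |B − V| = 41.0.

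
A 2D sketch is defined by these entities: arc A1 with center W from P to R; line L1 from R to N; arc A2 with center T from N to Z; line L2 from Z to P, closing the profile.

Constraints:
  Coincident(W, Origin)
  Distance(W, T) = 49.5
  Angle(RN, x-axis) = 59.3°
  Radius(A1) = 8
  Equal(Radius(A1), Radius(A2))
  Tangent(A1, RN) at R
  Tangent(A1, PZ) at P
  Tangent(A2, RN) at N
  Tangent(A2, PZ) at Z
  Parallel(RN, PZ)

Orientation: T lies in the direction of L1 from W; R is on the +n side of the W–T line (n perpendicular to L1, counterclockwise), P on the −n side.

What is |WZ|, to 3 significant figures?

50.1

The slot axis is L1's direction at 59.3°, so u = (cos 59.3°, sin 59.3°) = (0.511, 0.860) and n = (−sin 59.3°, cos 59.3°) = (-0.860, 0.511). W is at the origin and T lies 49.5 along u from W, so T = 49.5·u = (25.3, 42.6). Tangency of A1 to both parallel lines with radius 8.0 puts R and P at W ± 8.0·n: R = (-6.88, 4.08), P = (6.88, -4.08). Equal radii place N and Z the same way about T: N = T + 8.0·n = (18.4, 46.6), Z = T − 8.0·n = (32.2, 38.5). Then |WZ| = |Z − W| = 50.1.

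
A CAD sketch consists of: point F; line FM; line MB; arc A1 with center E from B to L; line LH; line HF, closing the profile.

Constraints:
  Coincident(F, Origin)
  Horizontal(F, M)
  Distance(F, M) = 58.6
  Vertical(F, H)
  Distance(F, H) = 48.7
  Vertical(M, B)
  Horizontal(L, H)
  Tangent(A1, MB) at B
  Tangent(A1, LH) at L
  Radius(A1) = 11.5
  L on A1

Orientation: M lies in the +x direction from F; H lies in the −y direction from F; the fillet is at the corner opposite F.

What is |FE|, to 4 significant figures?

60.02

F and H share the same x with |FH| = 48.7 and H on the −y side, so H = (0.000, -48.70). The virtual corner opposite F is at (58.60, -48.70). A1 meets MB tangentially, so EB is at right angles to MB and A1 meets LH tangentially, so EL is at right angles to LH, with radius 11.5, so the center E sits 11.5 in from both sides at E = (47.10, -37.20). Then |FE| = |E − F| = 60.02.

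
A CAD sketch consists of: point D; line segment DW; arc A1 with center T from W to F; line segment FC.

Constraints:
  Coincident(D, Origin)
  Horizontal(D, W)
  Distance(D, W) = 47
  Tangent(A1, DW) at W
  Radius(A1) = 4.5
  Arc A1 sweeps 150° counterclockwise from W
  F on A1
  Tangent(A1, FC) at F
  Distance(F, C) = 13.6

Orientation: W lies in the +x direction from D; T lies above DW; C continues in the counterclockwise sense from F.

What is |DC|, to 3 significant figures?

40.4

On A1, W sits at bearing -90° from T; a 150° counterclockwise sweep puts F at bearing 60°, so F = T + 4.5·(cos 60°, sin 60°) = (49.2, 8.40). A1 meets FC tangentially, so TF is at right angles to FC, so FC runs along (−sin 60°, cos 60°); with |FC| = 13.6, C = (37.5, 15.2). Then |DC| = |C − D| = 40.4.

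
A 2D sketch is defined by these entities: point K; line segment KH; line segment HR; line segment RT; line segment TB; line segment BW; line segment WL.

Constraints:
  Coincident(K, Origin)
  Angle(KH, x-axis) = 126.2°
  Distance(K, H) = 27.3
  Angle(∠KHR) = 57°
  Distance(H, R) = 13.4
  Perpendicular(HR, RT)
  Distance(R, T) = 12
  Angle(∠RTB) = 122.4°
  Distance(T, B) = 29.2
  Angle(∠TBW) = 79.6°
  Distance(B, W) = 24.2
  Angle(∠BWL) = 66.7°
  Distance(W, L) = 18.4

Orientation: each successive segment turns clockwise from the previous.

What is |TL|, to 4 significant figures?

16.60

K is at the origin; KH runs at 126.2° with length 27.3, so H = (-16.12, 22.03). ∠KHR = 57.0° gives HR at 3.200° from the x-axis; with |HR| = 13.4, R = (-2.744, 22.78). HR is perpendicular to RT, so RT runs at -86.80°; with |RT| = 12.0, T = (-2.075, 10.80). ∠RTB = 122.4° gives TB at -144.4° from the x-axis; with |TB| = 29.2, B = (-25.82, -6.201). ∠TBW = 79.6° gives BW at 115.2° from the x-axis; with |BW| = 24.2, W = (-36.12, 15.70). ∠BWL = 66.7° gives WL at 1.900° from the x-axis; with |WL| = 18.4, L = (-17.73, 16.31). Then |TL| = |L − T| = 16.60.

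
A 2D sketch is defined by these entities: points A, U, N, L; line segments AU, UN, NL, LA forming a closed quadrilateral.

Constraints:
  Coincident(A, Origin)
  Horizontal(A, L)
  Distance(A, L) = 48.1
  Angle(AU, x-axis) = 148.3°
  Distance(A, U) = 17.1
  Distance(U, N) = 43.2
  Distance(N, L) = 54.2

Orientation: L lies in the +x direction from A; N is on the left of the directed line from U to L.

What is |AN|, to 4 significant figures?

43.93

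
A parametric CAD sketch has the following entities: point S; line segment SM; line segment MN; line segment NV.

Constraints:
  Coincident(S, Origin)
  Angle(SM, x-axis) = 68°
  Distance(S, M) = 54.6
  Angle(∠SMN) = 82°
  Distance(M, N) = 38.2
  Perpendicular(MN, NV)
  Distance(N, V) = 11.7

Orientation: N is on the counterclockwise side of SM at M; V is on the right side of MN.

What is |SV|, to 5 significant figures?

72.539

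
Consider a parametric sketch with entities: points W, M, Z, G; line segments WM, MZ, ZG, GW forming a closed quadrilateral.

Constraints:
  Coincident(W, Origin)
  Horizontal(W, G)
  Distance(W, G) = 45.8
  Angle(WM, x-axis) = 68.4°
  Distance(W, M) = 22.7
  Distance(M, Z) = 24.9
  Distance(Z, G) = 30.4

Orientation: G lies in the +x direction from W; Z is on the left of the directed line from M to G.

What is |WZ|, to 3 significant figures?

42.4

W is at the origin; WG is horizontal with |WG| = 45.8 and G in +x, so G = (45.8, 0). WM runs at 68.4° with |WM| = 22.7, so M = (8.36, 21.1). Z is determined by |MZ| = 24.9 and |ZG| = 30.4 together: it lies at the intersection of circle(M, 24.9) and circle(G, 30.4). With |MG| = 43.0, the foot of the radical line on MG is 18.0 from M and the perpendicular offset is √(24.9² − 18.0²) = 17.3. Taking the left-of-MG solution: Z = (32.5, 27.3).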